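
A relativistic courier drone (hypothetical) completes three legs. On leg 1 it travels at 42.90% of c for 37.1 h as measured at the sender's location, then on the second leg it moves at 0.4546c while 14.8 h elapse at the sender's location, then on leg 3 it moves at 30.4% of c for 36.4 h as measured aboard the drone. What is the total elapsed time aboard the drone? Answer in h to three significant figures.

Leg 1: β = 0.4290; γ = 1/√(1 − 0.4290²) = 1/√0.8160 = 1.107; τ_1 = 37.1/1.107 = 33.51 h.
Leg 2: γ = 1/√(1 − 0.4546²) = 1/√0.7933 = 1.123; τ_2 = 14.8/1.123 = 13.18 h.
Leg 3: 36.4 h is already measured aboard the drone.
Total: 33.51 + 13.18 + 36.40 h.

τ = 83.1 h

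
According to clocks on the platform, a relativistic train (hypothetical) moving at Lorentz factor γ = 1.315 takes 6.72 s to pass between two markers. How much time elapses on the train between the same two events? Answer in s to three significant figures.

γ = 1.315
The interval measured on the platform is the dilated one; the clock on the train measures the proper time τ = Δt/γ = 6.72/1.315 s.

τ = 5.11 s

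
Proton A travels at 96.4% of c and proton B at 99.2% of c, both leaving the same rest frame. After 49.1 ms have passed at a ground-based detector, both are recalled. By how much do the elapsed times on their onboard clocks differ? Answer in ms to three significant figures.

A: β = 0.964; γ = 1/√(1 − 0.964²) = 1/√0.07070 = 3.761; τ_A = 49.1/3.761 = 13.06 ms.
B: β = 0.992; γ = 1/√(1 − 0.992²) = 1/√0.01594 = 7.922; τ_B = 49.1/7.922 = 6.198 ms.

|τ_A − τ_B| = 6.86 ms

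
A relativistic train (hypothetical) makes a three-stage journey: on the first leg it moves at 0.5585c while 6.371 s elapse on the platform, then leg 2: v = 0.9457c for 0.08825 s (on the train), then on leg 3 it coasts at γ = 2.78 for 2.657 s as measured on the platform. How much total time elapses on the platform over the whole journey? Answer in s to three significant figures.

Leg 1: 6.371 s is already measured on the platform.
Leg 2: γ = 1/√(1 − 0.9457²) = 1/√0.1057 = 3.077; Δt_2 = 3.077 × 0.08825 = 0.2715 s.
Leg 3: 2.657 s is already measured on the platform.
Total: 6.371 + 0.2715 + 2.657 s.

Δt = 9.30 s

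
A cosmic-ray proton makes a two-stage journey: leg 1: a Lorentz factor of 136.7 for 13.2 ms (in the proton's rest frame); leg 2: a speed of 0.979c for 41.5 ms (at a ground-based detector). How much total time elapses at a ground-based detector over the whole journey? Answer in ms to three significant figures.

Δt = 1850 ms

Leg 1: γ = 136.7; Δt_1 = 136.7 × 13.2 = 1804 ms.
Leg 2: 41.5 ms is already measured at a ground-based detector.
Total: 1804 + 41.50 ms.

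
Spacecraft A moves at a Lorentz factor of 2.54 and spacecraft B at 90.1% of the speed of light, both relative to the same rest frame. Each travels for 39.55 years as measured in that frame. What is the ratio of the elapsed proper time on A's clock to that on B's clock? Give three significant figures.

A: γ = 2.54. B: β = 0.901; γ = 1/√(1 − 0.901²) = 1/√0.1882 = 2.305.
τ_A/τ_B = γ_B/γ_A = 2.305/2.540 = 0.9075, so τ_A/τ_B = 0.9075.

τ_A/τ_B = 0.908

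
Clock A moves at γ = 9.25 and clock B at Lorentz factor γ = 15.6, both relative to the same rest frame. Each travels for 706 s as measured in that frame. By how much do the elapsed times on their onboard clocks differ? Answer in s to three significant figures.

A: γ = 9.25; τ_A = 706/9.250 = 76.32 s.
B: γ = 15.6; τ_B = 706/15.60 = 45.26 s.

|τ_A − τ_B| = 31.1 s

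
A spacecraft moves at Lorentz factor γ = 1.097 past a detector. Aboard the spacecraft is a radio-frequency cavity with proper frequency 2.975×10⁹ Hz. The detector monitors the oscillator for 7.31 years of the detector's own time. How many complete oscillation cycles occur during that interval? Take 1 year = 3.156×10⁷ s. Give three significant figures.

N = 6.26×10¹⁷

γ = 1.097
During 7.31 years of lab time, the oscillator's proper time advances by τ = Δt/γ = 7.31/1.097 = 6.664 years = 2.103×10⁸ s.
N = f × τ = 2.975×10⁹ × 2.103×10⁸ = 6.257×10¹⁷.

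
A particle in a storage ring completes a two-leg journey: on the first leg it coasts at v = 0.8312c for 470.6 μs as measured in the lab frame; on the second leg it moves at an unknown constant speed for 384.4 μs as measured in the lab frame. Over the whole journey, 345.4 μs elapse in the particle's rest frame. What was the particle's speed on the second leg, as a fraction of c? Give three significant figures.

β = 0.976

Leg 1: γ = 1/√(1 − 0.8312²) = 1/√0.3091 = 1.799; τ_1 = 470.6/1.799 = 261.6 μs.
Leg 2: speed unknown; τ_2 = 384.4/γ_2.
Total proper time: 261.6 + τ_2 = 345.4, so τ_2 = 345.4 − 261.6 = 83.76 μs.
γ_2 = 384.4/83.76 = 4.589; β = √(1 − 1/γ²) = √0.9525.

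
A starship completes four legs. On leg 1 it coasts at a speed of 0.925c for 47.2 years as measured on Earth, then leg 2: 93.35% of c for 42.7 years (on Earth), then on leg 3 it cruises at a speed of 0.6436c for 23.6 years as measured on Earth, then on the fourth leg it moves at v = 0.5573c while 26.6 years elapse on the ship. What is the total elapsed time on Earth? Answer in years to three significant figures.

Leg 1: 47.2 years is already measured on Earth.
Leg 2: 42.7 years is already measured on Earth.
Leg 3: 23.6 years is already measured on Earth.
Leg 4: γ = 1/√(1 − 0.5573²) = 1/√0.6894 = 1.204; Δt_4 = 1.204 × 26.6 = 32.04 years.
Total: 47.20 + 42.70 + 23.60 + 32.04 years.

Δt = 146 years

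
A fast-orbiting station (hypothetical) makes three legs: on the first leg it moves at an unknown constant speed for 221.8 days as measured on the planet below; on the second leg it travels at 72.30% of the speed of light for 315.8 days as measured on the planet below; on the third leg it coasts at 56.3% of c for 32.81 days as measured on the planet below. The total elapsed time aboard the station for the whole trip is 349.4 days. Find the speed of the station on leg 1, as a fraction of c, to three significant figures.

β = 0.883

Leg 1: speed unknown; τ_1 = 221.8/γ_1.
Leg 2: β = 0.7230; γ = 1/√(1 − 0.7230²) = 1/√0.4773 = 1.447; τ_2 = 315.8/1.447 = 218.2 days.
Leg 3: β = 0.563; γ = 1/√(1 − 0.563²) = 1/√0.6830 = 1.210; τ_3 = 32.81/1.210 = 27.12 days.
Total proper time: τ_1 + 218.2 + 27.12 = 349.4, so τ_1 = 349.4 − 245.3 = 104.1 days.
γ_1 = 221.8/104.1 = 2.130; β = √(1 − 1/γ²) = √0.7797.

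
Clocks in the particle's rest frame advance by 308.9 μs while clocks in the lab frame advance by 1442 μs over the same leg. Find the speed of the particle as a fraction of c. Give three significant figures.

v = 0.977c

The proper time is measured in the particle's rest frame (both events occur at the particle's location); Δt is measured in the lab frame. γ = Δt/τ = 1442/308.9 = 4.668.
β = √(1 − 1/γ²) = √(1 − 0.04589) = √0.9541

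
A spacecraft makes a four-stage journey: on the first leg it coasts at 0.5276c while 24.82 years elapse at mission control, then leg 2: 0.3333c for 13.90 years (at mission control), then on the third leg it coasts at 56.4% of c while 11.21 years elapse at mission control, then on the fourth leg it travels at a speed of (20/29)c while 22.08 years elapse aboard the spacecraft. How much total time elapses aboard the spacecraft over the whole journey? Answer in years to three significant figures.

τ = 65.5 years

Leg 1: γ = 1/√(1 − 0.5276²) = 1/√0.7216 = 1.177; τ_1 = 24.82/1.177 = 21.08 years.
Leg 2: γ = 1/√(1 − 0.3333²) = 1/√0.8889 = 1.061; τ_2 = 13.90/1.061 = 13.11 years.
Leg 3: β = 0.564; γ = 1/√(1 − 0.564²) = 1/√0.6819 = 1.211; τ_3 = 11.21/1.211 = 9.257 years.
Leg 4: 22.08 years is already measured aboard the spacecraft.
Total: 21.08 + 13.11 + 9.257 + 22.08 years.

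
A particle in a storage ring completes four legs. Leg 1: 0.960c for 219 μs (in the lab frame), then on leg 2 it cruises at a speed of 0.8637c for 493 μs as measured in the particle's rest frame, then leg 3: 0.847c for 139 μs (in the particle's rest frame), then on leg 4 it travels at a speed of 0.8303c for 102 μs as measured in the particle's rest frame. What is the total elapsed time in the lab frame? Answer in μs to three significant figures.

Leg 1: 219 μs is already measured in the lab frame.
Leg 2: γ = 1/√(1 − 0.8637²) = 1/√0.2540 = 1.984; Δt_2 = 1.984 × 493 = 978.2 μs.
Leg 3: γ = 1/√(1 − 0.847²) = 1/√0.2826 = 1.881; Δt_3 = 1.881 × 139 = 261.5 μs.
Leg 4: γ = 1/√(1 − 0.8303²) = 1/√0.3106 = 1.794; Δt_4 = 1.794 × 102 = 183.0 μs.
Total: 219.0 + 978.2 + 261.5 + 183.0 μs.

Δt = 1640 μs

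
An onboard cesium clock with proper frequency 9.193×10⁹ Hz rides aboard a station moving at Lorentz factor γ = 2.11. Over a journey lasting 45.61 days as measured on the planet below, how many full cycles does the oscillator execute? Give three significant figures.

γ = 2.11
The oscillator's own cycle count is N = f × τ where τ is the proper time aboard the station. τ = Δt/γ = 45.61/2.110 = 21.62 days = 1.868×10⁶ s.
N = 9.193×10⁹ × 1.868×10⁶ = 1.717×10¹⁶.

N = 1.72×10¹⁶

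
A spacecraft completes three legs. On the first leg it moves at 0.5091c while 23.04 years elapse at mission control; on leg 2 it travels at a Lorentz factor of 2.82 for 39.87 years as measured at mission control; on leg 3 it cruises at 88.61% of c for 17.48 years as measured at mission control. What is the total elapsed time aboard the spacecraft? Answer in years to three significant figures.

τ = 42.1 years

Leg 1: γ = 1/√(1 − 0.5091²) = 1/√0.7408 = 1.162; τ_1 = 23.04/1.162 = 19.83 years.
Leg 2: γ = 2.82; τ_2 = 39.87/2.820 = 14.14 years.
Leg 3: β = 0.8861; γ = 1/√(1 − 0.8861²) = 1/√0.2148 = 2.158; τ_3 = 17.48/2.158 = 8.102 years.
Total: 19.83 + 14.14 + 8.102 years.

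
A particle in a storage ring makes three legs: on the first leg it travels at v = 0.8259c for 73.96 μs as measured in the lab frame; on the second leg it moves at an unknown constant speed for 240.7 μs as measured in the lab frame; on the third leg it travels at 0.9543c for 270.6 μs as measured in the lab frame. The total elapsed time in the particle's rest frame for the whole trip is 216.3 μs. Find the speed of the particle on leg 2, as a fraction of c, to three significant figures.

Leg 1: γ = 1/√(1 − 0.8259²) = 1/√0.3179 = 1.774; τ_1 = 73.96/1.774 = 41.70 μs.
Leg 2: speed unknown; τ_2 = 240.7/γ_2.
Leg 3: γ = 1/√(1 − 0.9543²) = 1/√0.08931 = 3.346; τ_3 = 270.6/3.346 = 80.87 μs.
Total proper time: 41.70 + τ_2 + 80.87 = 216.3, so τ_2 = 216.3 − 122.6 = 93.73 μs.
γ_2 = 240.7/93.73 = 2.568; β = √(1 − 1/γ²) = √0.8484.

β = 0.921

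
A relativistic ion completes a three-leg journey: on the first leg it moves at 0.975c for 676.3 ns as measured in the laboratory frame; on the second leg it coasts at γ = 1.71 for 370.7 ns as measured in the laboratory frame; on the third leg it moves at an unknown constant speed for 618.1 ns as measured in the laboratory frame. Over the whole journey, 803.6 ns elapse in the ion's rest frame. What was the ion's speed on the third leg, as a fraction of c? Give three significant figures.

Leg 1: γ = 1/√(1 − 0.975²) = 1/√0.04938 = 4.500; τ_1 = 676.3/4.500 = 150.3 ns.
Leg 2: γ = 1.71; τ_2 = 370.7/1.710 = 216.8 ns.
Leg 3: speed unknown; τ_3 = 618.1/γ_3.
Total proper time: 150.3 + 216.8 + τ_3 = 803.6, so τ_3 = 803.6 − 367.1 = 436.5 ns.
γ_3 = 618.1/436.5 = 1.416; β = √(1 − 1/γ²) = √0.5012.

β = 0.708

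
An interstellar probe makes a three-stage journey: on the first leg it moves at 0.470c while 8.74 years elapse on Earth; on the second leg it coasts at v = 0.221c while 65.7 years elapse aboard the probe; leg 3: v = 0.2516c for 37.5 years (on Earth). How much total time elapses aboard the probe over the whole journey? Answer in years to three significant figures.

τ = 110 years

Leg 1: γ = 1/√(1 − 0.470²) = 1/√0.7791 = 1.133; τ_1 = 8.74/1.133 = 7.715 years.
Leg 2: 65.7 years is already measured aboard the probe.
Leg 3: γ = 1/√(1 − 0.2516²) = 1/√0.9367 = 1.033; τ_3 = 37.5/1.033 = 36.29 years.
Total: 7.715 + 65.70 + 36.29 years.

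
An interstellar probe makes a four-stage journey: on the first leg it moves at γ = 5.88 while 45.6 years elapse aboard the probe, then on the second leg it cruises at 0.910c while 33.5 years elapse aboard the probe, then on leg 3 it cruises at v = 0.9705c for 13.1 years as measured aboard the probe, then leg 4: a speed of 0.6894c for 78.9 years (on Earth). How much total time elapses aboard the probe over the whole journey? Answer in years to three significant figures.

Leg 1: 45.6 years is already measured aboard the probe.
Leg 2: 33.5 years is already measured aboard the probe.
Leg 3: 13.1 years is already measured aboard the probe.
Leg 4: γ = 1/√(1 − 0.6894²) = 1/√0.5247 = 1.380; τ_4 = 78.9/1.380 = 57.15 years.
Total: 45.60 + 33.50 + 13.10 + 57.15 years.

τ = 149 years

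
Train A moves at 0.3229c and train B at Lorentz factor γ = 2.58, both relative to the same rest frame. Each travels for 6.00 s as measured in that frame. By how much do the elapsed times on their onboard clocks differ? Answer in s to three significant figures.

A: γ = 1/√(1 − 0.3229²) = 1/√0.8957 = 1.057; τ_A = 6.00/1.057 = 5.679 s.
B: γ = 2.58; τ_B = 6.00/2.580 = 2.326 s.

|τ_A − τ_B| = 3.35 s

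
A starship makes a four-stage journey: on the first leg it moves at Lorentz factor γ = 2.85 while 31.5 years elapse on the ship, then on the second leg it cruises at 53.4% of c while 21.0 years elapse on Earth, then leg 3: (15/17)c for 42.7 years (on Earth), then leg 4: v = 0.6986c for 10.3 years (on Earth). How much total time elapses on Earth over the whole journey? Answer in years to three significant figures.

Leg 1: γ = 2.85; Δt_1 = 2.850 × 31.5 = 89.78 years.
Leg 2: 21.0 years is already measured on Earth.
Leg 3: 42.7 years is already measured on Earth.
Leg 4: 10.3 years is already measured on Earth.
Total: 89.78 + 21.00 + 42.70 + 10.30 years.

Δt = 164 years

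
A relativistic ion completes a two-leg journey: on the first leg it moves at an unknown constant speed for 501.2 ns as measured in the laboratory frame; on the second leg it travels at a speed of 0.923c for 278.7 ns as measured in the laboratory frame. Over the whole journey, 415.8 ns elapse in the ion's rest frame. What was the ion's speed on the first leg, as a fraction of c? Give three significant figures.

Leg 1: speed unknown; τ_1 = 501.2/γ_1.
Leg 2: γ = 1/√(1 − 0.923²) = 1/√0.1481 = 2.599; τ_2 = 278.7/2.599 = 107.2 ns.
Total proper time: τ_1 + 107.2 = 415.8, so τ_1 = 415.8 − 107.2 = 308.6 ns.
γ_1 = 501.2/308.6 = 1.624; β = √(1 − 1/γ²) = √0.6210.

β = 0.788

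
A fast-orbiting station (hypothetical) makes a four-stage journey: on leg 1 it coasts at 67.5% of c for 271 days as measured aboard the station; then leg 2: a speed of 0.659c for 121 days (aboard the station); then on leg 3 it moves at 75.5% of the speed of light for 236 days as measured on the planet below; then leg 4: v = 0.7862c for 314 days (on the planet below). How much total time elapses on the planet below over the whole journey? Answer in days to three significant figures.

Leg 1: β = 0.675; γ = 1/√(1 − 0.675²) = 1/√0.5444 = 1.355; Δt_1 = 1.355 × 271 = 367.3 days.
Leg 2: γ = 1/√(1 − 0.659²) = 1/√0.5657 = 1.330; Δt_2 = 1.330 × 121 = 160.9 days.
Leg 3: 236 days is already measured on the planet below.
Leg 4: 314 days is already measured on the planet below.
Total: 367.3 + 160.9 + 236.0 + 314.0 days.

Δt = 1080 days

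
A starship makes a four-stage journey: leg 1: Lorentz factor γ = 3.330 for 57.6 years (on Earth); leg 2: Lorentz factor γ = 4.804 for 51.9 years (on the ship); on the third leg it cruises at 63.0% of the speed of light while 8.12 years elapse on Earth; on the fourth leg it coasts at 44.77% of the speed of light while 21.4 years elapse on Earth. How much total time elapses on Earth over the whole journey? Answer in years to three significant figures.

Leg 1: 57.6 years is already measured on Earth.
Leg 2: γ = 4.804; Δt_2 = 4.804 × 51.9 = 249.3 years.
Leg 3: 8.12 years is already measured on Earth.
Leg 4: 21.4 years is already measured on Earth.
Total: 57.60 + 249.3 + 8.120 + 21.40 years.

Δt = 336 years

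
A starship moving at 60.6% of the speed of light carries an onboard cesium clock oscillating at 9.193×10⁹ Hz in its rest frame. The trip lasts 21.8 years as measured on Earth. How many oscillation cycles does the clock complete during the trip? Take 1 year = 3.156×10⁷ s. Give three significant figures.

N = 5.03×10¹⁸

β = 0.606; γ = 1/√(1 − 0.606²) = 1/√0.6328 = 1.257
The oscillator's own cycle count is N = f × τ where τ is the proper time on the ship. τ = Δt/γ = 21.8/1.257 = 17.34 years = 5.473×10⁸ s.
N = 9.193×10⁹ × 5.473×10⁸ = 5.031×10¹⁸.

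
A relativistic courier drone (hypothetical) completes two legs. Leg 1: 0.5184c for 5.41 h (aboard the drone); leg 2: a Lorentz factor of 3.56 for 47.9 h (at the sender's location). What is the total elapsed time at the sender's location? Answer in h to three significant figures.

Leg 1: γ = 1/√(1 − 0.5184²) = 1/√0.7313 = 1.169; Δt_1 = 1.169 × 5.41 = 6.326 h.
Leg 2: 47.9 h is already measured at the sender's location.
Total: 6.326 + 47.90 h.

Δt = 54.2 h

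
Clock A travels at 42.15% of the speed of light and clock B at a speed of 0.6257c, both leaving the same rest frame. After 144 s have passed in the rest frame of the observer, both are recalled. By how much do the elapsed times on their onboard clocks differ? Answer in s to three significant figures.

|τ_A − τ_B| = 18.3 s

A: β = 0.4215; γ = 1/√(1 − 0.4215²) = 1/√0.8223 = 1.103; τ_A = 144/1.103 = 130.6 s.
B: γ = 1/√(1 − 0.6257²) = 1/√0.6085 = 1.282; τ_B = 144/1.282 = 112.3 s.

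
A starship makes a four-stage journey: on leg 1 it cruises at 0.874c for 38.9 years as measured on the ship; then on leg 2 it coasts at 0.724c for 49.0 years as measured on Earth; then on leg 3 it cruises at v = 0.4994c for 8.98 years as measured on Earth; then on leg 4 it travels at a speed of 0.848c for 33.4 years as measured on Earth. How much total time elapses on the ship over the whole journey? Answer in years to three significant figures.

Leg 1: 38.9 years is already measured on the ship.
Leg 2: γ = 1/√(1 − 0.724²) = 1/√0.4758 = 1.450; τ_2 = 49.0/1.450 = 33.80 years.
Leg 3: γ = 1/√(1 − 0.4994²) = 1/√0.7506 = 1.154; τ_3 = 8.98/1.154 = 7.780 years.
Leg 4: γ = 1/√(1 − 0.848²) = 1/√0.2809 = 1.887; τ_4 = 33.4/1.887 = 17.70 years.
Total: 38.90 + 33.80 + 7.780 + 17.70 years.

τ = 98.2 years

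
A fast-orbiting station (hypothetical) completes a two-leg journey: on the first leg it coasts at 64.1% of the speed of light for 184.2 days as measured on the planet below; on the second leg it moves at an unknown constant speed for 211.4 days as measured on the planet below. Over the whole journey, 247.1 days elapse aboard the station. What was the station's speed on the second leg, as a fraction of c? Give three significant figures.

β = 0.866

Leg 1: β = 0.641; γ = 1/√(1 − 0.641²) = 1/√0.5891 = 1.303; τ_1 = 184.2/1.303 = 141.4 days.
Leg 2: speed unknown; τ_2 = 211.4/γ_2.
Total proper time: 141.4 + τ_2 = 247.1, so τ_2 = 247.1 − 141.4 = 105.7 days.
γ_2 = 211.4/105.7 = 2.000; β = √(1 − 1/γ²) = √0.7499.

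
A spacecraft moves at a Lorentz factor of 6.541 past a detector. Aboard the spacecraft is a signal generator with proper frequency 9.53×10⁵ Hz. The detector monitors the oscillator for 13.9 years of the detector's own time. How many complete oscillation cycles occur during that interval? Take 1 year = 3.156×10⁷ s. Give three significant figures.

N = 6.39×10¹³

γ = 6.541
During 13.9 years of lab time, the oscillator's proper time advances by τ = Δt/γ = 13.9/6.541 = 2.125 years = 6.707×10⁷ s.
N = f × τ = 9.53×10⁵ × 6.707×10⁷ = 6.391×10¹³.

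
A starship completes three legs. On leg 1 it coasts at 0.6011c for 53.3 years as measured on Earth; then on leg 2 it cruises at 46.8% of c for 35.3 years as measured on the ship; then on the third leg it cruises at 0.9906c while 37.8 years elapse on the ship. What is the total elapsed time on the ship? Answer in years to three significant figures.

Leg 1: γ = 1/√(1 − 0.6011²) = 1/√0.6387 = 1.251; τ_1 = 53.3/1.251 = 42.60 years.
Leg 2: 35.3 years is already measured on the ship.
Leg 3: 37.8 years is already measured on the ship.
Total: 42.60 + 35.30 + 37.80 years.

τ = 116 years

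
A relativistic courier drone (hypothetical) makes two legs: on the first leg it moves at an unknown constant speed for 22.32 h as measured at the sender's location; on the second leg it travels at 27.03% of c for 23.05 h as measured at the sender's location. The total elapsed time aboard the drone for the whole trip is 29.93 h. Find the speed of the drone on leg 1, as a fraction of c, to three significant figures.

Leg 1: speed unknown; τ_1 = 22.32/γ_1.
Leg 2: β = 0.2703; γ = 1/√(1 − 0.2703²) = 1/√0.9269 = 1.039; τ_2 = 23.05/1.039 = 22.19 h.
Total proper time: τ_1 + 22.19 = 29.93, so τ_1 = 29.93 − 22.19 = 7.738 h.
γ_1 = 22.32/7.738 = 2.884; β = √(1 − 1/γ²) = √0.8798.

β = 0.938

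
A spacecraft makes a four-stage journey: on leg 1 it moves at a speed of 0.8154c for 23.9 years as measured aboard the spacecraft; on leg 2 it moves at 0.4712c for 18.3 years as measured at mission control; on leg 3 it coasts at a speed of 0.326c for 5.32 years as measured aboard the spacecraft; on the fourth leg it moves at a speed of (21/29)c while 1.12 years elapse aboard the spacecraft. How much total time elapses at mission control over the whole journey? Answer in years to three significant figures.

Leg 1: γ = 1/√(1 − 0.8154²) = 1/√0.3351 = 1.727; Δt_1 = 1.727 × 23.9 = 41.29 years.
Leg 2: 18.3 years is already measured at mission control.
Leg 3: γ = 1/√(1 − 0.326²) = 1/√0.8937 = 1.058; Δt_3 = 1.058 × 5.32 = 5.627 years.
Leg 4: γ = 1/√(1 − (21/29)²) = 29/20 = 1.450; Δt_4 = 1.450 × 1.12 = 1.624 years.
Total: 41.29 + 18.30 + 5.627 + 1.624 years.

Δt = 66.8 years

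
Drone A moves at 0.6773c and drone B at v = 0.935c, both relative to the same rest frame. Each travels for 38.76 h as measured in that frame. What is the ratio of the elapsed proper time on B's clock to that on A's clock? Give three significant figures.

A: γ = 1/√(1 − 0.6773²) = 1/√0.5413 = 1.359. B: γ = 1/√(1 − 0.935²) = 1/√0.1258 = 2.820.
τ_A/τ_B = γ_B/γ_A = 2.820/1.359 = 2.074, so τ_B/τ_A = 0.4821.

τ_B/τ_A = 0.482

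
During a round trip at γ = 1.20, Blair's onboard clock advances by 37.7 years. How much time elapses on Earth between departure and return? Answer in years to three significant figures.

γ = 1.20
Earth-frame duration is the dilated interval: Δt = γτ = 1.200 × 37.7 years.

Δt = 45.2 years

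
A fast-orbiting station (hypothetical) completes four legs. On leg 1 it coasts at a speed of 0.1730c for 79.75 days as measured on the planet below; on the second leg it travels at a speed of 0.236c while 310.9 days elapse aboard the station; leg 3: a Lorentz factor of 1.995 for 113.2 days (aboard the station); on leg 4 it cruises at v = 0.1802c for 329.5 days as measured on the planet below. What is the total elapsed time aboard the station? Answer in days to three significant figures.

τ = 827 days

Leg 1: γ = 1/√(1 − 0.1730²) = 1/√0.9701 = 1.015; τ_1 = 79.75/1.015 = 78.55 days.
Leg 2: 310.9 days is already measured aboard the station.
Leg 3: 113.2 days is already measured aboard the station.
Leg 4: γ = 1/√(1 − 0.1802²) = 1/√0.9675 = 1.017; τ_4 = 329.5/1.017 = 324.1 days.
Total: 78.55 + 310.9 + 113.2 + 324.1 days.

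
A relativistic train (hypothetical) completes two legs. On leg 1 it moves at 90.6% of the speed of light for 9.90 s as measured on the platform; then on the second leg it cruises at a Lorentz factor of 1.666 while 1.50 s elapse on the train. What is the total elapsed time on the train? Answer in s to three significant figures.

τ = 5.69 s

Leg 1: β = 0.906; γ = 1/√(1 − 0.906²) = 1/√0.1792 = 2.363; τ_1 = 9.90/2.363 = 4.190 s.
Leg 2: 1.50 s is already measured on the train.
Total: 4.190 + 1.500 s.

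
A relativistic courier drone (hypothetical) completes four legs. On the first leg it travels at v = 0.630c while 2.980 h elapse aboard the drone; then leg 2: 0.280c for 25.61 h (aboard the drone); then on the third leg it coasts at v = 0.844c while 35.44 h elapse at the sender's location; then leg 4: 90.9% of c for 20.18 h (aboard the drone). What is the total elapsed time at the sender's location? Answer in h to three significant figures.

Leg 1: γ = 1/√(1 − 0.630²) = 1/√0.6031 = 1.288; Δt_1 = 1.288 × 2.980 = 3.837 h.
Leg 2: γ = 1/√(1 − 0.280²) = 25/24 ≈ 1.042; Δt_2 = 1.042 × 25.61 = 26.68 h.
Leg 3: 35.44 h is already measured at the sender's location.
Leg 4: β = 0.909; γ = 1/√(1 − 0.909²) = 1/√0.1737 = 2.399; Δt_4 = 2.399 × 20.18 = 48.42 h.
Total: 3.837 + 26.68 + 35.44 + 48.42 h.

Δt = 114 h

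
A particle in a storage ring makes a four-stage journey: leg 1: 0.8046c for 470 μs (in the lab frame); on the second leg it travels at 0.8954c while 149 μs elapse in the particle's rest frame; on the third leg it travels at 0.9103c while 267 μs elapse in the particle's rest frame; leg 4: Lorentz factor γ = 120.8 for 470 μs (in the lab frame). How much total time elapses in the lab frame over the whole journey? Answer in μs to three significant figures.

Δt = 1920 μs

Leg 1: 470 μs is already measured in the lab frame.
Leg 2: γ = 1/√(1 − 0.8954²) = 1/√0.1983 = 2.246; Δt_2 = 2.246 × 149 = 334.6 μs.
Leg 3: γ = 1/√(1 − 0.9103²) = 1/√0.1714 = 2.416; Δt_3 = 2.416 × 267 = 645.0 μs.
Leg 4: 470 μs is already measured in the lab frame.
Total: 470.0 + 334.6 + 645.0 + 470.0 μs.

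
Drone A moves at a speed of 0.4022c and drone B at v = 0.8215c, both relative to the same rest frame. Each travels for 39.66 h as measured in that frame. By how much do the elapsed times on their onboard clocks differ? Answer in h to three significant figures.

A: γ = 1/√(1 − 0.4022²) = 1/√0.8382 = 1.092; τ_A = 39.66/1.092 = 36.31 h.
B: γ = 1/√(1 − 0.8215²) = 1/√0.3251 = 1.754; τ_B = 39.66/1.754 = 22.61 h.

|τ_A − τ_B| = 13.7 h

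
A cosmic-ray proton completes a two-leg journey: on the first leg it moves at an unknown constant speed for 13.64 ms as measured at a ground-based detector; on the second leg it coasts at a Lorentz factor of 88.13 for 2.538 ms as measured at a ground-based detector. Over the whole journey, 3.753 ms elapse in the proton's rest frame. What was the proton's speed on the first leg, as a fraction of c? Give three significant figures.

β = 0.962

Leg 1: speed unknown; τ_1 = 13.64/γ_1.
Leg 2: γ = 88.13; τ_2 = 2.538/88.13 = 0.02880 ms.
Total proper time: τ_1 + 0.02880 = 3.753, so τ_1 = 3.753 − 0.02880 = 3.724 ms.
γ_1 = 13.64/3.724 = 3.663; β = √(1 − 1/γ²) = √0.9255.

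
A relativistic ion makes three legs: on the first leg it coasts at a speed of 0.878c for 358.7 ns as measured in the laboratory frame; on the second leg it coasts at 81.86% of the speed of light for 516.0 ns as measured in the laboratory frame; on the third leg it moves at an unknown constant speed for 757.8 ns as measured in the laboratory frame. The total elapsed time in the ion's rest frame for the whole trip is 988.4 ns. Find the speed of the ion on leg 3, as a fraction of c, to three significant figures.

Leg 1: γ = 1/√(1 − 0.878²) = 1/√0.2291 = 2.089; τ_1 = 358.7/2.089 = 171.7 ns.
Leg 2: β = 0.8186; γ = 1/√(1 − 0.8186²) = 1/√0.3299 = 1.741; τ_2 = 516.0/1.741 = 296.4 ns.
Leg 3: speed unknown; τ_3 = 757.8/γ_3.
Total proper time: 171.7 + 296.4 + τ_3 = 988.4, so τ_3 = 988.4 − 468.1 = 520.3 ns.
γ_3 = 757.8/520.3 = 1.456; β = √(1 − 1/γ²) = √0.5285.

β = 0.727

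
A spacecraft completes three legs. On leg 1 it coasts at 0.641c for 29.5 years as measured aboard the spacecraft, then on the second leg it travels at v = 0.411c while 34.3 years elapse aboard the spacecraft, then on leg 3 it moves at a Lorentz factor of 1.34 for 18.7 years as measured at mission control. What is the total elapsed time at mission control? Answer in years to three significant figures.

Δt = 94.8 years

Leg 1: γ = 1/√(1 − 0.641²) = 1/√0.5891 = 1.303; Δt_1 = 1.303 × 29.5 = 38.43 years.
Leg 2: γ = 1/√(1 − 0.411²) = 1/√0.8311 = 1.097; Δt_2 = 1.097 × 34.3 = 37.62 years.
Leg 3: 18.7 years is already measured at mission control.
Total: 38.43 + 37.62 + 18.70 years.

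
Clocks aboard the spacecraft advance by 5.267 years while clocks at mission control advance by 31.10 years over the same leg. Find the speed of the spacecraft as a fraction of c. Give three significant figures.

β = 0.986

The proper time is measured aboard the spacecraft (both events occur at the spacecraft's location); Δt is measured at mission control. γ = Δt/τ = 31.10/5.267 = 5.905.
β = √(1 − 1/γ²) = √(1 − 0.02868) = √0.9713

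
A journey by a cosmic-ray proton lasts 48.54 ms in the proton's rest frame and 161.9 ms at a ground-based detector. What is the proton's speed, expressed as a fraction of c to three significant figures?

v = 0.954c

The proper time is measured in the proton's rest frame (both events occur at the proton's location); Δt is measured at a ground-based detector. γ = Δt/τ = 161.9/48.54 = 3.335.
β = √(1 − 1/γ²) = √(1 − 0.08989) = √0.9101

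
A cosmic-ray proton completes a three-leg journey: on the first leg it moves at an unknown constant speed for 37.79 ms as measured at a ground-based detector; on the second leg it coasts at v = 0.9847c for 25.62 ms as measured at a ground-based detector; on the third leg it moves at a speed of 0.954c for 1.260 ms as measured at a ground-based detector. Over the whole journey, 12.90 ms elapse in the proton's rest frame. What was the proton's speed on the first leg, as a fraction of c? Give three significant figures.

Leg 1: speed unknown; τ_1 = 37.79/γ_1.
Leg 2: γ = 1/√(1 − 0.9847²) = 1/√0.03037 = 5.739; τ_2 = 25.62/5.739 = 4.464 ms.
Leg 3: γ = 1/√(1 − 0.954²) = 1/√0.08988 = 3.335; τ_3 = 1.260/3.335 = 0.3778 ms.
Total proper time: τ_1 + 4.464 + 0.3778 = 12.90, so τ_1 = 12.90 − 4.842 = 8.058 ms.
γ_1 = 37.79/8.058 = 4.690; β = √(1 − 1/γ²) = √0.9545.

β = 0.977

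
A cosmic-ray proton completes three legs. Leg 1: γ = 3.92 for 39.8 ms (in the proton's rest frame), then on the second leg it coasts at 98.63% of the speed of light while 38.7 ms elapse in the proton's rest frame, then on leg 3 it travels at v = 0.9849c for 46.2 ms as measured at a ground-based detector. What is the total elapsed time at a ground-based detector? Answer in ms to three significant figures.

Leg 1: γ = 3.92; Δt_1 = 3.920 × 39.8 = 156.0 ms.
Leg 2: β = 0.9863; γ = 1/√(1 − 0.9863²) = 1/√0.02721 = 6.062; Δt_2 = 6.062 × 38.7 = 234.6 ms.
Leg 3: 46.2 ms is already measured at a ground-based detector.
Total: 156.0 + 234.6 + 46.20 ms.

Δt = 437 ms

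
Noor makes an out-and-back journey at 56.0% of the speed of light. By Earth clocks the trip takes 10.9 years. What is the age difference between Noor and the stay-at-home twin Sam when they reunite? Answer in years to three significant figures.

Δt − τ = 1.87 years

β = 0.560; γ = 1/√(1 − 0.560²) = 1/√0.6864 = 1.207
Noor's elapsed proper time: τ = 10.9/1.207 = 9.031 years.
Age gap = Δt − τ = 10.9 − 9.031 years.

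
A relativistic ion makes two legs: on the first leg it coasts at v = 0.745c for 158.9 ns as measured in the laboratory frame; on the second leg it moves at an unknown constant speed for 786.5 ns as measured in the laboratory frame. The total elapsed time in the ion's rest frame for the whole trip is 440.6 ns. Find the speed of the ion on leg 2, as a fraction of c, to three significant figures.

Leg 1: γ = 1/√(1 − 0.745²) = 1/√0.4450 = 1.499; τ_1 = 158.9/1.499 = 106.0 ns.
Leg 2: speed unknown; τ_2 = 786.5/γ_2.
Total proper time: 106.0 + τ_2 = 440.6, so τ_2 = 440.6 − 106.0 = 334.6 ns.
γ_2 = 786.5/334.6 = 2.351; β = √(1 − 1/γ²) = √0.8190.

β = 0.905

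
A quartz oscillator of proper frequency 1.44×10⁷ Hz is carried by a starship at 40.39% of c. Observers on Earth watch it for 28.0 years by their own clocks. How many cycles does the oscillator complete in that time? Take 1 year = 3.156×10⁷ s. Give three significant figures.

N = 1.16×10¹⁶

β = 0.4039; γ = 1/√(1 − 0.4039²) = 1/√0.8369 = 1.093
During 28.0 years of lab time, the oscillator's proper time advances by τ = Δt/γ = 28.0/1.093 = 25.61 years = 8.084×10⁸ s.
N = f × τ = 1.44×10⁷ × 8.084×10⁸ = 1.164×10¹⁶.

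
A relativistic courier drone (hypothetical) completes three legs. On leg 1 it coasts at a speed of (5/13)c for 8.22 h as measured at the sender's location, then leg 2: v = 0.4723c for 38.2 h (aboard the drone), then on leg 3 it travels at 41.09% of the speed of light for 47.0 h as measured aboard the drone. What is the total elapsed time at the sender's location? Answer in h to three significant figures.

Leg 1: 8.22 h is already measured at the sender's location.
Leg 2: γ = 1/√(1 − 0.4723²) = 1/√0.7769 = 1.135; Δt_2 = 1.135 × 38.2 = 43.34 h.
Leg 3: β = 0.4109; γ = 1/√(1 − 0.4109²) = 1/√0.8312 = 1.097; Δt_3 = 1.097 × 47.0 = 51.55 h.
Total: 8.220 + 43.34 + 51.55 h.

Δt = 103 h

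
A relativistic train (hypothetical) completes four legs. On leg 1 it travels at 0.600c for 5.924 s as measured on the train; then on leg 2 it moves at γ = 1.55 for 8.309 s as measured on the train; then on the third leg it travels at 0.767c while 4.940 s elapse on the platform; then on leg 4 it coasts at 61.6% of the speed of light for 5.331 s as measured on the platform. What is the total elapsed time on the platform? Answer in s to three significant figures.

Leg 1: γ = 1/√(1 − 0.600²) = 5/4 = 1.250; Δt_1 = 1.250 × 5.924 = 7.405 s.
Leg 2: γ = 1.55; Δt_2 = 1.550 × 8.309 = 12.88 s.
Leg 3: 4.940 s is already measured on the platform.
Leg 4: 5.331 s is already measured on the platform.
Total: 7.405 + 12.88 + 4.940 + 5.331 s.

Δt = 30.6 s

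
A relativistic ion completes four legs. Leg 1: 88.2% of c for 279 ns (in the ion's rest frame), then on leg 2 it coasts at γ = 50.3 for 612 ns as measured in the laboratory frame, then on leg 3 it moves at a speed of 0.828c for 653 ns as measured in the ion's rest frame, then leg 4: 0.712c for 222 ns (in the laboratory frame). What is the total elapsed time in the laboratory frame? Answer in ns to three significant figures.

Leg 1: β = 0.882; γ = 1/√(1 − 0.882²) = 1/√0.2221 = 2.122; Δt_1 = 2.122 × 279 = 592.0 ns.
Leg 2: 612 ns is already measured in the laboratory frame.
Leg 3: γ = 1/√(1 − 0.828²) = 1/√0.3144 = 1.783; Δt_3 = 1.783 × 653 = 1165 ns.
Leg 4: 222 ns is already measured in the laboratory frame.
Total: 592.0 + 612.0 + 1165 + 222.0 ns.

Δt = 2590 ns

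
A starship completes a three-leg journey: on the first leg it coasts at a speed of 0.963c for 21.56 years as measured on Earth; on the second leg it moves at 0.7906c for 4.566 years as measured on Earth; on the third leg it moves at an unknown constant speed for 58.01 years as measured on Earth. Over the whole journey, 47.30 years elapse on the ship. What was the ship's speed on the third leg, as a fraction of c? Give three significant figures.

β = 0.745

Leg 1: γ = 1/√(1 − 0.963²) = 1/√0.07263 = 3.711; τ_1 = 21.56/3.711 = 5.810 years.
Leg 2: γ = 1/√(1 − 0.7906²) = 1/√0.3750 = 1.633; τ_2 = 4.566/1.633 = 2.796 years.
Leg 3: speed unknown; τ_3 = 58.01/γ_3.
Total proper time: 5.810 + 2.796 + τ_3 = 47.30, so τ_3 = 47.30 − 8.606 = 38.69 years.
γ_3 = 58.01/38.69 = 1.499; β = √(1 − 1/γ²) = √0.5551.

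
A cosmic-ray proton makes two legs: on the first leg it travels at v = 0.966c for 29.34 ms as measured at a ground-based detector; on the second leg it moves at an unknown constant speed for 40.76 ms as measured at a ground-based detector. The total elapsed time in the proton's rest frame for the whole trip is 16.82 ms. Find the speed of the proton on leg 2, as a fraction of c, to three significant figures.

β = 0.974

Leg 1: γ = 1/√(1 − 0.966²) = 1/√0.06684 = 3.868; τ_1 = 29.34/3.868 = 7.586 ms.
Leg 2: speed unknown; τ_2 = 40.76/γ_2.
Total proper time: 7.586 + τ_2 = 16.82, so τ_2 = 16.82 − 7.586 = 9.234 ms.
γ_2 = 40.76/9.234 = 4.414; β = √(1 − 1/γ²) = √0.9487.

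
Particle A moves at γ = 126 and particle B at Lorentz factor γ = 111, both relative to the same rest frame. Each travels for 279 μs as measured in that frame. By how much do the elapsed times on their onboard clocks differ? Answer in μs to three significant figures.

A: γ = 126; τ_A = 279/126.0 = 2.214 μs.
B: γ = 111; τ_B = 279/111.0 = 2.514 μs.

|τ_A − τ_B| = 0.299 μs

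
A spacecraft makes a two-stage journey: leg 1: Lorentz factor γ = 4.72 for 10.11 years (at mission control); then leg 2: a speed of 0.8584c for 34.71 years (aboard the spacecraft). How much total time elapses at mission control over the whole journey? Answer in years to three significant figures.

Leg 1: 10.11 years is already measured at mission control.
Leg 2: γ = 1/√(1 − 0.8584²) = 1/√0.2631 = 1.949; Δt_2 = 1.949 × 34.71 = 67.66 years.
Total: 10.11 + 67.66 years.

Δt = 77.8 years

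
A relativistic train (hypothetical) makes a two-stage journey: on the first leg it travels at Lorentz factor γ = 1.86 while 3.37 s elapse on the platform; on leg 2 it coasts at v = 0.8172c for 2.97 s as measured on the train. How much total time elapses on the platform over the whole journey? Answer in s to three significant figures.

Leg 1: 3.37 s is already measured on the platform.
Leg 2: γ = 1/√(1 − 0.8172²) = 1/√0.3322 = 1.735; Δt_2 = 1.735 × 2.97 = 5.153 s.
Total: 3.370 + 5.153 s.

Δt = 8.52 s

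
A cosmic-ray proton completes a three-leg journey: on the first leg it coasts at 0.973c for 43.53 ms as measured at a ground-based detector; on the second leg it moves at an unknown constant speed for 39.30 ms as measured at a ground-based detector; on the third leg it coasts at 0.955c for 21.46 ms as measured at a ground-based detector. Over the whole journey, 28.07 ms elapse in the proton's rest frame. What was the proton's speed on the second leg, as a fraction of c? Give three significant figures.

Leg 1: γ = 1/√(1 − 0.973²) = 1/√0.05327 = 4.333; τ_1 = 43.53/4.333 = 10.05 ms.
Leg 2: speed unknown; τ_2 = 39.30/γ_2.
Leg 3: γ = 1/√(1 − 0.955²) = 1/√0.08798 = 3.371; τ_3 = 21.46/3.371 = 6.365 ms.
Total proper time: 10.05 + τ_2 + 6.365 = 28.07, so τ_2 = 28.07 − 16.41 = 11.66 ms.
γ_2 = 39.30/11.66 = 3.371; β = √(1 − 1/γ²) = √0.9120.

β = 0.955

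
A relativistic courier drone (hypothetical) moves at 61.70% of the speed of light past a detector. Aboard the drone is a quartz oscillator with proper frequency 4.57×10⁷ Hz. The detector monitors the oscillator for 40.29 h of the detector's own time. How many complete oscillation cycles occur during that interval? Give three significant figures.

N = 5.22×10¹²

β = 0.6170; γ = 1/√(1 − 0.6170²) = 1/√0.6193 = 1.271
During 40.29 h of lab time, the oscillator's proper time advances by τ = Δt/γ = 40.29/1.271 = 31.71 h = 1.141×10⁵ s.
N = f × τ = 4.57×10⁷ × 1.141×10⁵ = 5.216×10¹².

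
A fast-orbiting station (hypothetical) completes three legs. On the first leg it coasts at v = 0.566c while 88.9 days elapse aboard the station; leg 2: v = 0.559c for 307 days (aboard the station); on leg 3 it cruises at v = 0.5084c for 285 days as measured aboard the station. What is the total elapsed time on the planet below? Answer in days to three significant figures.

Δt = 809 days

Leg 1: γ = 1/√(1 − 0.566²) = 1/√0.6796 = 1.213; Δt_1 = 1.213 × 88.9 = 107.8 days.
Leg 2: γ = 1/√(1 − 0.559²) = 1/√0.6875 = 1.206; Δt_2 = 1.206 × 307 = 370.3 days.
Leg 3: γ = 1/√(1 − 0.5084²) = 1/√0.7415 = 1.161; Δt_3 = 1.161 × 285 = 331.0 days.
Total: 107.8 + 370.3 + 331.0 days.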